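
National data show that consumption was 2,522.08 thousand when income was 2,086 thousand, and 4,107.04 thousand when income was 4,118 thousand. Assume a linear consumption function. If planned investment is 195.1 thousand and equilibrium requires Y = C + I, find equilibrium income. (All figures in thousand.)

MPC = (4107.04 − 2522.08)/(4118 − 2086) = 1584.96/2032 = 0.78
a = 2522.08 − 0.78(2086) = 895
Equilibrium: Y = 895 + 0.78Y + 195.1
0.22Y = 1090.1, so Y = 1090.1/0.22 = 4955

Y = 4955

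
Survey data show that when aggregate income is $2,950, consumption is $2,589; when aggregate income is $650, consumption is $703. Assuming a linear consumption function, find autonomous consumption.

MPC = ΔC/ΔY = (2589 − 703)/(2950 − 650) = 1886/2300 = 0.82
a = C − MPC·Y = 703 − 0.82(650) = 703 − 533 = 170

a = 170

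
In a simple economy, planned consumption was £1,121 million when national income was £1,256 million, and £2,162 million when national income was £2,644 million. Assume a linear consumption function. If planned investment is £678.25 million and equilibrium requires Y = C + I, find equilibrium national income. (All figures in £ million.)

Y = 3429

MPC = (2162 − 1121)/(2644 − 1256) = 1041/1388 = 0.75
a = 1121 − 0.75(1256) = 179
Equilibrium: Y = 179 + 0.75Y + 678.25
0.25Y = 857.25, so Y = 857.25/0.25 = 3429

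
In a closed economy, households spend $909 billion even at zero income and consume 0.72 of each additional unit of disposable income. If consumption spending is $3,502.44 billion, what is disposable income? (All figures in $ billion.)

909 + 0.72Y = 3502.44
0.72Y = 2593.44, so Y = 2593.44/0.72 = 3602

Y = 3602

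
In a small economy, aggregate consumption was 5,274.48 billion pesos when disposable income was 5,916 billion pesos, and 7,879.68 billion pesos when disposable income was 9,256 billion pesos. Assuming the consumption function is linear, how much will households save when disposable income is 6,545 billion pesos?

S = 779.9

MPC = (7879.68 − 5274.48)/(9256 − 5916) = 2605.2/3340 = 0.78
a = 5274.48 − 0.78(5916) = 5274.48 − 4614.48 = 660
C = 660 + 0.78(6545) = 5765.1
S = 6545 − 5765.1 = 779.9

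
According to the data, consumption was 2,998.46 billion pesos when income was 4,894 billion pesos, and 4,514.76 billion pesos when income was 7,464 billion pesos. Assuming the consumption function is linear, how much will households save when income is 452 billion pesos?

S = 74.32

MPC = (4514.76 − 2998.46)/(7464 − 4894) = 1516.3/2570 = 0.59
a = 2998.46 − 0.59(4894) = 2998.46 − 2887.46 = 111
C = 111 + 0.59(452) = 377.68
S = 452 − 377.68 = 74.32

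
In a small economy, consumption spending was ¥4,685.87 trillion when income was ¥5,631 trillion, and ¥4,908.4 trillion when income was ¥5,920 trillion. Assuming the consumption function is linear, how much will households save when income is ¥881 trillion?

MPC = (4908.4 − 4685.87)/(5920 − 5631) = 222.53/289 = 0.77
a = 4685.87 − 0.77(5631) = 4685.87 − 4335.87 = 350
C = 350 + 0.77(881) = 1028.37
S = 881 − 1028.37 = -147.37

S = -147.37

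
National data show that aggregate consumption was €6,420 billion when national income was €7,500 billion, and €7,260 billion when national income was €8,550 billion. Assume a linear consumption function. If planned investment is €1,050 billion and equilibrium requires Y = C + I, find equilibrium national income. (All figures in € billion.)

Y = 7350

MPC = (7260 − 6420)/(8550 − 7500) = 840/1050 = 0.8
a = 6420 − 0.8(7500) = 420
Equilibrium: Y = 420 + 0.8Y + 1050
0.2Y = 1470, so Y = 1470/0.2 = 7350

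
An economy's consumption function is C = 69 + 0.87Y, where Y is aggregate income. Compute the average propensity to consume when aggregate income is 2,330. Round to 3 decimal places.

C = 69 + 0.87(2330) = 2096.1
APC = C/Y = 2096.1/2330 = 0.900

APC = 0.900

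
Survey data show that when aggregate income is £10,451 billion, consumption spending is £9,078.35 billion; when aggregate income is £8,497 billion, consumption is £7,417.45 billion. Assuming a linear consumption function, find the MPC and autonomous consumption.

MPC = ΔC/ΔY = (9078.35 − 7417.45)/(10451 − 8497) = 1660.9/1954 = 0.85
a = C − MPC·Y = 7417.45 − 0.85(8497) = 7417.45 − 7222.45 = 195

MPC = 0.85; a = 195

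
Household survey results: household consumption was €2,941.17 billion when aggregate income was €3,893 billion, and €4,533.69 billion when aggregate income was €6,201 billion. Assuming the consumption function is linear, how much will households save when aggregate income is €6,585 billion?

S = 1786.35

MPC = (4533.69 − 2941.17)/(6201 − 3893) = 1592.52/2308 = 0.69
a = 2941.17 − 0.69(3893) = 2941.17 − 2686.17 = 255
C = 255 + 0.69(6585) = 4798.65
S = 6585 − 4798.65 = 1786.35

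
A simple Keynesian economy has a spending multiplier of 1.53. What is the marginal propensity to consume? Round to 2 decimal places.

k = 1/(1 − MPC), so 1 − MPC = 1/k = 1/1.53 = 0.6536
MPC = 1 − 0.6536 = 0.35

MPC = 0.35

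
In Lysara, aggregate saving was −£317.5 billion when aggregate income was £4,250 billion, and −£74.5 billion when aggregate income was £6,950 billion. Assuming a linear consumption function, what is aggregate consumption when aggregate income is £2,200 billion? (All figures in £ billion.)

C = 2702

MPS = ΔS/ΔY = (-74.5 − (-317.5))/(6950 − 4250) = 243/2700 = 0.09
MPC = 1 − MPS = 0.91
Autonomous saving = -317.5 − 0.09(4250) = -700, so a = 700
C = 700 + 0.91(2200) = 700 + 2002 = 2702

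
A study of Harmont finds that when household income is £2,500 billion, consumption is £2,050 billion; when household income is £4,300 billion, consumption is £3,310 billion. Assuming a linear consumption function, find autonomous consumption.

MPC = ΔC/ΔY = (3310 − 2050)/(4300 − 2500) = 1260/1800 = 0.7
a = C − MPC·Y = 2050 − 0.7(2500) = 2050 − 1750 = 300

a = 300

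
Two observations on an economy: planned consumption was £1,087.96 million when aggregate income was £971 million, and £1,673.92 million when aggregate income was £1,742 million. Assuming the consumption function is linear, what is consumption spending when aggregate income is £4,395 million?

C = 3690.2

MPC = (1673.92 − 1087.96)/(1742 − 971) = 585.96/771 = 0.76
a = 1087.96 − 0.76(971) = 1087.96 − 737.96 = 350
C = 350 + 0.76(4395) = 350 + 3340.2 = 3690.2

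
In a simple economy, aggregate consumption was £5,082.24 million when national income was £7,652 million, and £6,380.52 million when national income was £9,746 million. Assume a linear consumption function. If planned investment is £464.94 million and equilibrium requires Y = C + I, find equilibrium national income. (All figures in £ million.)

Y = 2113

MPC = (6380.52 − 5082.24)/(9746 − 7652) = 1298.28/2094 = 0.62
a = 5082.24 − 0.62(7652) = 338
Equilibrium: Y = 338 + 0.62Y + 464.94
0.38Y = 802.94, so Y = 802.94/0.38 = 2113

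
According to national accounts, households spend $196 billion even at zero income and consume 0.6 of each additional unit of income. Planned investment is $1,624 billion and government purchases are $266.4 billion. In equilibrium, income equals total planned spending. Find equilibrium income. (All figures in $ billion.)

Y = 5216

Y = C + I + G = 196 + 0.6Y + 1624 + 266.4
Y − 0.6Y = 2086.4
0.4Y = 2086.4, so Y = 2086.4/0.4 = 5216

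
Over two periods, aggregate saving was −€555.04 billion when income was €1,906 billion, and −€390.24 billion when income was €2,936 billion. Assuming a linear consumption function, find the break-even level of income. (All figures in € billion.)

MPS = ΔS/ΔY = (-390.24 − (-555.04))/(2936 − 1906) = 164.8/1030 = 0.16
MPC = 1 − MPS = 0.84
From S(1906) = -555.04: −a + 0.16(1906) = -555.04, so a = 304.96 − (-555.04) = 860
Break-even (S = 0): Y = a/MPS = 860/0.16 = 5375

Y = 5375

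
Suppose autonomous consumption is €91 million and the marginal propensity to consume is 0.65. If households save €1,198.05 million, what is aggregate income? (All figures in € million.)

S = Y − C = -91 + 0.35Y
-91 + 0.35Y = 1198.05, so 0.35Y = 1289.05 and Y = 3683

Y = 3683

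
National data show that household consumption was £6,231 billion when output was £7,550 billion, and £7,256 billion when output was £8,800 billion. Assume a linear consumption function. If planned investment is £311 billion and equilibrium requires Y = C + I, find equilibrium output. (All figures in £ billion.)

Y = 1950

MPC = (7256 − 6231)/(8800 − 7550) = 1025/1250 = 0.82
a = 6231 − 0.82(7550) = 40
Equilibrium: Y = 40 + 0.82Y + 311
0.18Y = 351, so Y = 351/0.18 = 1950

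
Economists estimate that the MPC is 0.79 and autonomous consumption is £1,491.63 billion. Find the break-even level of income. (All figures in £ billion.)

Y = 7103

At break-even, C = Y: 1491.63 + 0.79Y = Y
0.21Y = 1491.63, so Y = 1491.63/0.21 = 7103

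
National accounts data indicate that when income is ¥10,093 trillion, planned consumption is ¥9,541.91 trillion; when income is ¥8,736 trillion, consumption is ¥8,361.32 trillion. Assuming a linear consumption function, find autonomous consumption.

a = 761

MPC = ΔC/ΔY = (9541.91 − 8361.32)/(10093 − 8736) = 1180.59/1357 = 0.87
a = C − MPC·Y = 8361.32 − 0.87(8736) = 8361.32 − 7600.32 = 761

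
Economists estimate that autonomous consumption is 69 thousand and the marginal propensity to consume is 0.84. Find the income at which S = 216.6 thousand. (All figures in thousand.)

S = Y − C = -69 + 0.16Y
-69 + 0.16Y = 216.6, so 0.16Y = 285.6 and Y = 1785

Y = 1785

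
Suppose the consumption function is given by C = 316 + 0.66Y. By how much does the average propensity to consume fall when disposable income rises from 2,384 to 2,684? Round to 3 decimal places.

At Y = 2384: C = 316 + 0.66(2384) = 1889.44, APC = 1889.44/2384 = 0.7926
At Y = 2684: C = 2087.44, APC = 2087.44/2684 = 0.7777
Fall in APC = 0.7926 − 0.7777 = 0.0149 ≈ 0.015

ΔAPC = 0.015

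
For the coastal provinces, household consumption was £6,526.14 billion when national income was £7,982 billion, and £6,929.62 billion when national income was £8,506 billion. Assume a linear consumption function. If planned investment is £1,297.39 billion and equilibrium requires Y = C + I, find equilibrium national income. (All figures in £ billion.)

Y = 7293

MPC = (6929.62 − 6526.14)/(8506 − 7982) = 403.48/524 = 0.77
a = 6526.14 − 0.77(7982) = 380
Equilibrium: Y = 380 + 0.77Y + 1297.39
0.23Y = 1677.39, so Y = 1677.39/0.23 = 7293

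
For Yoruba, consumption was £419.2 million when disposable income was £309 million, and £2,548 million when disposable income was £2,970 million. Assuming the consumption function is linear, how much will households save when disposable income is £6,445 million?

S = 1117

MPC = (2548 − 419.2)/(2970 − 309) = 2128.8/2661 = 0.8
a = 419.2 − 0.8(309) = 419.2 − 247.2 = 172
C = 172 + 0.8(6445) = 5328
S = 6445 − 5328 = 1117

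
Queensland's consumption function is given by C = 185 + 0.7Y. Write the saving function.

S = -185 + 0.3Y

S = Y − C = Y − (185 + 0.7Y) = -185 + (1 − 0.7)Y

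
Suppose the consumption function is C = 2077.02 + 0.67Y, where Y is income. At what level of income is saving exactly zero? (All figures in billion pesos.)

Y = 6294

At break-even, C = Y: 2077.02 + 0.67Y = Y
0.33Y = 2077.02, so Y = 2077.02/0.33 = 6294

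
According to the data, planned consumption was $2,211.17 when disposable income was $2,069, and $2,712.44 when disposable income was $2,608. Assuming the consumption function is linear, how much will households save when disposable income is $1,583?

MPC = (2712.44 − 2211.17)/(2608 − 2069) = 501.27/539 = 0.93
a = 2211.17 − 0.93(2069) = 2211.17 − 1924.17 = 287
C = 287 + 0.93(1583) = 1759.19
S = 1583 − 1759.19 = -176.19

S = -176.19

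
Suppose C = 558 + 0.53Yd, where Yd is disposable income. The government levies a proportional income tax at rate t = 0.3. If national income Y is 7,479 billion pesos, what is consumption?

C = 3332.709

Yd = (1 − 0.3)(7479) = 0.7(7479) = 5235.3
C = 558 + 0.53(5235.3) = 558 + 2774.709 = 3332.709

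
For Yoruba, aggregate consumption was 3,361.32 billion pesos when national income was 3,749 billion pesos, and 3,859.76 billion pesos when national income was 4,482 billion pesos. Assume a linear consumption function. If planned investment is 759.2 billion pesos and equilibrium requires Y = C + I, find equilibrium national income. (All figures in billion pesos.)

MPC = (3859.76 − 3361.32)/(4482 − 3749) = 498.44/733 = 0.68
a = 3361.32 − 0.68(3749) = 812
Equilibrium: Y = 812 + 0.68Y + 759.2
0.32Y = 1571.2, so Y = 1571.2/0.32 = 4910

Y = 4910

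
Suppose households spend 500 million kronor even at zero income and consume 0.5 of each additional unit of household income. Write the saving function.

S = Y − C = Y − (500 + 0.5Y) = -500 + (1 − 0.5)Y

S = -500 + 0.5Y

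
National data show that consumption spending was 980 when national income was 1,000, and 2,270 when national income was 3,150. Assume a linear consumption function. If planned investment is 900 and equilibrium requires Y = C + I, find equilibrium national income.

Y = 3200

MPC = (2270 − 980)/(3150 − 1000) = 1290/2150 = 0.6
a = 980 − 0.6(1000) = 380
Equilibrium: Y = 380 + 0.6Y + 900
0.4Y = 1280, so Y = 1280/0.4 = 3200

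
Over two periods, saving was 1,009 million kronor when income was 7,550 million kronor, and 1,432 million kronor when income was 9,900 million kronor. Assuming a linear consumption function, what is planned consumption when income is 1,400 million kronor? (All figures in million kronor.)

C = 1498

MPS = ΔS/ΔY = (1432 − 1009)/(9900 − 7550) = 423/2350 = 0.18
MPC = 1 − MPS = 0.82
Autonomous saving = 1009 − 0.18(7550) = -350, so a = 350
C = 350 + 0.82(1400) = 350 + 1148 = 1498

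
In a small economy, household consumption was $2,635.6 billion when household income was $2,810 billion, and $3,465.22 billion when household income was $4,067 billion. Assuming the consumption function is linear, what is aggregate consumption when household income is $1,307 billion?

MPC = (3465.22 − 2635.6)/(4067 − 2810) = 829.62/1257 = 0.66
a = 2635.6 − 0.66(2810) = 2635.6 − 1854.6 = 781
C = 781 + 0.66(1307) = 781 + 862.62 = 1643.62

C = 1643.62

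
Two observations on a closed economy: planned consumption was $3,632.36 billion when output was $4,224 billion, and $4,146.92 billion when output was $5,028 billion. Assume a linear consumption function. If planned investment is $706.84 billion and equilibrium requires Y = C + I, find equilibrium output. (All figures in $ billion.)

MPC = (4146.92 − 3632.36)/(5028 − 4224) = 514.56/804 = 0.64
a = 3632.36 − 0.64(4224) = 929
Equilibrium: Y = 929 + 0.64Y + 706.84
0.36Y = 1635.84, so Y = 1635.84/0.36 = 4544

Y = 4544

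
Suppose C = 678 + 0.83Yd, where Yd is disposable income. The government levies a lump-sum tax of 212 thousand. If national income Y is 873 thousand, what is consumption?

Yd = Y − T = 873 − 212 = 661
C = 678 + 0.83(661) = 678 + 548.63 = 1226.63

C = 1226.63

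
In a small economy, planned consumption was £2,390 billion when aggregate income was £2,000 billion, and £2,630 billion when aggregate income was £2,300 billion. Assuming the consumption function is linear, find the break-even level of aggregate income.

Y = 3950

MPC = (2630 − 2390)/(2300 − 2000) = 240/300 = 0.8
a = 2390 − 0.8(2000) = 2390 − 1600 = 790
Break-even: Y = a/(1−MPC) = 790/0.2 = 3950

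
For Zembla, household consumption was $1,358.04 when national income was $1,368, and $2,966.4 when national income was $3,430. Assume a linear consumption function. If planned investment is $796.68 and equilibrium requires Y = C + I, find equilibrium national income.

MPC = (2966.4 − 1358.04)/(3430 − 1368) = 1608.36/2062 = 0.78
a = 1358.04 − 0.78(1368) = 291
Equilibrium: Y = 291 + 0.78Y + 796.68
0.22Y = 1087.68, so Y = 1087.68/0.22 = 4944

Y = 4944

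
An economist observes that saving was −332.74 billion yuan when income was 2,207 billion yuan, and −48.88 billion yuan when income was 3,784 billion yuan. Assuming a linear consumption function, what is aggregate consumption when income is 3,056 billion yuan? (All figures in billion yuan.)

C = 3235.92

MPS = ΔS/ΔY = (-48.88 − (-332.74))/(3784 − 2207) = 283.86/1577 = 0.18
MPC = 1 − MPS = 0.82
Autonomous saving = -332.74 − 0.18(2207) = -730, so a = 730
C = 730 + 0.82(3056) = 730 + 2505.92 = 3235.92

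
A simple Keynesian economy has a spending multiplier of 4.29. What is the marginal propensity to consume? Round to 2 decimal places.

MPC = 0.77

k = 1/(1 − MPC), so 1 − MPC = 1/k = 1/4.29 = 0.2331
MPC = 1 − 0.2331 = 0.77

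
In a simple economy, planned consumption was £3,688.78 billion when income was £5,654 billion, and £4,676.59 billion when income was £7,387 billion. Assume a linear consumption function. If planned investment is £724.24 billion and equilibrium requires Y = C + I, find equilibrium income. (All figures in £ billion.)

MPC = (4676.59 − 3688.78)/(7387 − 5654) = 987.81/1733 = 0.57
a = 3688.78 − 0.57(5654) = 466
Equilibrium: Y = 466 + 0.57Y + 724.24
0.43Y = 1190.24, so Y = 1190.24/0.43 = 2768

Y = 2768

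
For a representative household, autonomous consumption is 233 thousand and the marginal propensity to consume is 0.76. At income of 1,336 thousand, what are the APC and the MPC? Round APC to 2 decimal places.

MPC = 0.76 (the slope of the consumption function)
C = 233 + 0.76(1336) = 1248.36, so APC = 1248.36/1336 = 0.93

APC = 0.93; MPC = 0.76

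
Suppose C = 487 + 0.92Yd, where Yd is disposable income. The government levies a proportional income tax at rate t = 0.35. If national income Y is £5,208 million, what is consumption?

C = 3601.384

Yd = (1 − 0.35)(5208) = 0.65(5208) = 3385.2
C = 487 + 0.92(3385.2) = 487 + 3114.384 = 3601.384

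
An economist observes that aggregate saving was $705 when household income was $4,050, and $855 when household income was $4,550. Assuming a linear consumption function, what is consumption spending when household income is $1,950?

MPS = ΔS/ΔY = (855 − 705)/(4550 − 4050) = 150/500 = 0.3
MPC = 1 − MPS = 0.7
Autonomous saving = 705 − 0.3(4050) = -510, so a = 510
C = 510 + 0.7(1950) = 510 + 1365 = 1875

C = 1875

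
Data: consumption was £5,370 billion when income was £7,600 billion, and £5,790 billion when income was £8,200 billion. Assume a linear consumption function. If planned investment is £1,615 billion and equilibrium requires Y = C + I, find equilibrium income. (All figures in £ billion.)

MPC = (5790 − 5370)/(8200 − 7600) = 420/600 = 0.7
a = 5370 − 0.7(7600) = 50
Equilibrium: Y = 50 + 0.7Y + 1615
0.3Y = 1665, so Y = 1665/0.3 = 5550

Y = 5550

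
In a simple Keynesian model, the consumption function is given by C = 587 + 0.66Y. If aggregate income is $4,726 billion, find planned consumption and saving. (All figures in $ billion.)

C = 587 + 0.66(4726) = 587 + 3119.16 = 3706.16
S = Y − C = 4726 − 3706.16 = 1019.84

C = 3706.16; S = 1019.84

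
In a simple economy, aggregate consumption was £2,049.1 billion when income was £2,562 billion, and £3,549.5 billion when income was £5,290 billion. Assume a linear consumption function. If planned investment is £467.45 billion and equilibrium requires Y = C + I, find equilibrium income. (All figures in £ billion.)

MPC = (3549.5 − 2049.1)/(5290 − 2562) = 1500.4/2728 = 0.55
a = 2049.1 − 0.55(2562) = 640
Equilibrium: Y = 640 + 0.55Y + 467.45
0.45Y = 1107.45, so Y = 1107.45/0.45 = 2461

Y = 2461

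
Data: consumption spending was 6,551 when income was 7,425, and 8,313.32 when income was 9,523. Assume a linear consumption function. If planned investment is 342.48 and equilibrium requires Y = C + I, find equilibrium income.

MPC = (8313.32 − 6551)/(9523 − 7425) = 1762.32/2098 = 0.84
a = 6551 − 0.84(7425) = 314
Equilibrium: Y = 314 + 0.84Y + 342.48
0.16Y = 656.48, so Y = 656.48/0.16 = 4103

Y = 4103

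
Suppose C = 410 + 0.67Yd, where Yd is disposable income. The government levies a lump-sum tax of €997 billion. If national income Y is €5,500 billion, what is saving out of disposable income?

Yd = Y − T = 5500 − 997 = 4503
C = 410 + 0.67(4503) = 410 + 3017.01 = 3427.01
S = Yd − C = 4503 − 3427.01 = 1075.99

S = 1075.99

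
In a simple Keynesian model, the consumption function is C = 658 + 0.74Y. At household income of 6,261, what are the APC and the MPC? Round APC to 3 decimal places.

MPC = 0.74 (the slope of the consumption function)
C = 658 + 0.74(6261) = 5291.14, so APC = 5291.14/6261 = 0.845

APC = 0.845; MPC = 0.74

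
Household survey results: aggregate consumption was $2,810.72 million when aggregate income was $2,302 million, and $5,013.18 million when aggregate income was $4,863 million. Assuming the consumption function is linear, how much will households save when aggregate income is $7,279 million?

S = 188.06

MPC = (5013.18 − 2810.72)/(4863 − 2302) = 2202.46/2561 = 0.86
a = 2810.72 − 0.86(2302) = 2810.72 − 1979.72 = 831
C = 831 + 0.86(7279) = 7090.94
S = 7279 − 7090.94 = 188.06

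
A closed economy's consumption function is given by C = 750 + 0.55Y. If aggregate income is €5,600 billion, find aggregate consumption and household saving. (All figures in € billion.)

C = 3830; S = 1770

C = 750 + 0.55(5600) = 750 + 3080 = 3830
S = Y − C = 5600 − 3830 = 1770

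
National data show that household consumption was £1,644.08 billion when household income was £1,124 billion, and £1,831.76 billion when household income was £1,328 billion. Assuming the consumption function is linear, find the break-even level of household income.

MPC = (1831.76 − 1644.08)/(1328 − 1124) = 187.68/204 = 0.92
a = 1644.08 − 0.92(1124) = 1644.08 − 1034.08 = 610
Break-even: Y = a/(1−MPC) = 610/0.08 = 7625

Y = 7625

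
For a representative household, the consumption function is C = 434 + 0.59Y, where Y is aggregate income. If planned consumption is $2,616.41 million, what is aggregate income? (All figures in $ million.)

434 + 0.59Y = 2616.41
0.59Y = 2182.41, so Y = 2182.41/0.59 = 3699

Y = 3699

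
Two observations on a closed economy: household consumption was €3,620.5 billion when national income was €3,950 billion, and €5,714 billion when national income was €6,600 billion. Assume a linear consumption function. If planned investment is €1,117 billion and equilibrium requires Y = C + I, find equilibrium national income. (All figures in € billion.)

Y = 7700

MPC = (5714 − 3620.5)/(6600 − 3950) = 2093.5/2650 = 0.79
a = 3620.5 − 0.79(3950) = 500
Equilibrium: Y = 500 + 0.79Y + 1117
0.21Y = 1617, so Y = 1617/0.21 = 7700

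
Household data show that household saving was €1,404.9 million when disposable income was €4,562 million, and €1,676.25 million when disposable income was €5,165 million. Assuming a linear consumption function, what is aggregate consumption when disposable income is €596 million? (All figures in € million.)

C = 975.8

MPS = ΔS/ΔY = (1676.25 − 1404.9)/(5165 − 4562) = 271.35/603 = 0.45
MPC = 1 − MPS = 0.55
Autonomous saving = 1404.9 − 0.45(4562) = -648, so a = 648
C = 648 + 0.55(596) = 648 + 327.8 = 975.8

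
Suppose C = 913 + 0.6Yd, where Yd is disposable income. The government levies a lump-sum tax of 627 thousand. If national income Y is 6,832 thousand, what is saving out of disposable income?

S = 1569

Yd = Y − T = 6832 − 627 = 6205
C = 913 + 0.6(6205) = 913 + 3723 = 4636
S = Yd − C = 6205 − 4636 = 1569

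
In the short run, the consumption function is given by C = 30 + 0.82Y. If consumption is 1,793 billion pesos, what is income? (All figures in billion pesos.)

30 + 0.82Y = 1793
0.82Y = 1763, so Y = 1763/0.82 = 2150

Y = 2150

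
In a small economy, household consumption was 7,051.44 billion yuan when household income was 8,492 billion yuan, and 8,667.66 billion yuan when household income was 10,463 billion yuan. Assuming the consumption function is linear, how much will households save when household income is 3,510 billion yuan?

MPC = (8667.66 − 7051.44)/(10463 − 8492) = 1616.22/1971 = 0.82
a = 7051.44 − 0.82(8492) = 7051.44 − 6963.44 = 88
C = 88 + 0.82(3510) = 2966.2
S = 3510 − 2966.2 = 543.8

S = 543.8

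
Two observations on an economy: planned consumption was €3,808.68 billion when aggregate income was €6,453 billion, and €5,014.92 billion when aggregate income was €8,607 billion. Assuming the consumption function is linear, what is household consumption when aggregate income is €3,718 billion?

C = 2277.08

MPC = (5014.92 − 3808.68)/(8607 − 6453) = 1206.24/2154 = 0.56
a = 3808.68 − 0.56(6453) = 3808.68 − 3613.68 = 195
C = 195 + 0.56(3718) = 195 + 2082.08 = 2277.08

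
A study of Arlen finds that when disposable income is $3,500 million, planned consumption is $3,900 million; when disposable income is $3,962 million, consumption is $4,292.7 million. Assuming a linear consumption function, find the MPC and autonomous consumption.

MPC = 0.85; a = 925

MPC = ΔC/ΔY = (4292.7 − 3900)/(3962 − 3500) = 392.7/462 = 0.85
a = C − MPC·Y = 3900 − 0.85(3500) = 3900 − 2975 = 925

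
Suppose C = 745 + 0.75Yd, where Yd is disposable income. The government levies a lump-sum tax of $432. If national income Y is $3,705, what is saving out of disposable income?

Yd = Y − T = 3705 − 432 = 3273
C = 745 + 0.75(3273) = 745 + 2454.75 = 3199.75
S = Yd − C = 3273 − 3199.75 = 73.25

S = 73.25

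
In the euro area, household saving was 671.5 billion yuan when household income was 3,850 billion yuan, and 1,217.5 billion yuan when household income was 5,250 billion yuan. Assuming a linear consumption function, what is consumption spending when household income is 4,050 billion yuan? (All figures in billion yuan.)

C = 3300.5

MPS = ΔS/ΔY = (1217.5 − 671.5)/(5250 − 3850) = 546/1400 = 0.39
MPC = 1 − MPS = 0.61
Autonomous saving = 671.5 − 0.39(3850) = -830, so a = 830
C = 830 + 0.61(4050) = 830 + 2470.5 = 3300.5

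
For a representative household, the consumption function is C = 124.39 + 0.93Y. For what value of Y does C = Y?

Y = 1777

At break-even, C = Y: 124.39 + 0.93Y = Y
0.07Y = 124.39, so Y = 124.39/0.07 = 1777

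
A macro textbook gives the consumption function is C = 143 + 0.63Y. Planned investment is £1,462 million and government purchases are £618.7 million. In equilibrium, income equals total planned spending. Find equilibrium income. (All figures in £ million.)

Y = 6010

Y = C + I + G = 143 + 0.63Y + 1462 + 618.7
Y − 0.63Y = 2223.7
0.37Y = 2223.7, so Y = 2223.7/0.37 = 6010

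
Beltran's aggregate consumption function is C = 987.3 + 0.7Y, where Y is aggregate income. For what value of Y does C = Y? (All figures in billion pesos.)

Y = 3291

At break-even, C = Y: 987.3 + 0.7Y = Y
0.3Y = 987.3, so Y = 987.3/0.3 = 3291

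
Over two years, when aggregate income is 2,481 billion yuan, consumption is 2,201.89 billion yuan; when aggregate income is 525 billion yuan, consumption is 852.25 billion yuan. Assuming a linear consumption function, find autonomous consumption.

MPC = ΔC/ΔY = (2201.89 − 852.25)/(2481 − 525) = 1349.64/1956 = 0.69
a = C − MPC·Y = 852.25 − 0.69(525) = 852.25 − 362.25 = 490

a = 490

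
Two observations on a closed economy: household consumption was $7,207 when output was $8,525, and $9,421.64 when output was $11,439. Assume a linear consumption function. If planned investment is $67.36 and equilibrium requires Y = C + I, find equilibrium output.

Y = 3314

MPC = (9421.64 − 7207)/(11439 − 8525) = 2214.64/2914 = 0.76
a = 7207 − 0.76(8525) = 728
Equilibrium: Y = 728 + 0.76Y + 67.36
0.24Y = 795.36, so Y = 795.36/0.24 = 3314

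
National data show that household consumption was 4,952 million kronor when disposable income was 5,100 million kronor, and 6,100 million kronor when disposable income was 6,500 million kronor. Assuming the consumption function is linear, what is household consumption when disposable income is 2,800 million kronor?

MPC = (6100 − 4952)/(6500 − 5100) = 1148/1400 = 0.82
a = 4952 − 0.82(5100) = 4952 − 4182 = 770
C = 770 + 0.82(2800) = 770 + 2296 = 3066

C = 3066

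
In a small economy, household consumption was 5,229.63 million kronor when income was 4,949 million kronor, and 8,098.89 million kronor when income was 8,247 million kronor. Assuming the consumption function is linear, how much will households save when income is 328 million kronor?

S = -881.36

MPC = (8098.89 − 5229.63)/(8247 − 4949) = 2869.26/3298 = 0.87
a = 5229.63 − 0.87(4949) = 5229.63 − 4305.63 = 924
C = 924 + 0.87(328) = 1209.36
S = 328 − 1209.36 = -881.36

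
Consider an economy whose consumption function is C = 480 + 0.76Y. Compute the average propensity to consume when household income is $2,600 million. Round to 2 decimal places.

APC = 0.94

C = 480 + 0.76(2600) = 2456
APC = C/Y = 2456/2600 = 0.94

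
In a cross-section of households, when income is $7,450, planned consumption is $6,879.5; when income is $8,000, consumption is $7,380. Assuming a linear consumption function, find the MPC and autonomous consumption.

MPC = ΔC/ΔY = (7380 − 6879.5)/(8000 − 7450) = 500.5/550 = 0.91
a = C − MPC·Y = 6879.5 − 0.91(7450) = 6879.5 − 6779.5 = 100

MPC = 0.91; a = 100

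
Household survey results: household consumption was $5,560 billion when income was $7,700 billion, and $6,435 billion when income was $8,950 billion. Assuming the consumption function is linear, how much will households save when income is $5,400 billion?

MPC = (6435 − 5560)/(8950 − 7700) = 875/1250 = 0.7
a = 5560 − 0.7(7700) = 5560 − 5390 = 170
C = 170 + 0.7(5400) = 3950
S = 5400 − 3950 = 1450

S = 1450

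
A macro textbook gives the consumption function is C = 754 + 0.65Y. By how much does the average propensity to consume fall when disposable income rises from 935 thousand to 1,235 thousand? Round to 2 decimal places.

At Y = 935: C = 754 + 0.65(935) = 1361.75, APC = 1361.75/935 = 1.456
At Y = 1235: C = 1556.75, APC = 1556.75/1235 = 1.261
Fall in APC = 1.456 − 1.261 = 0.195 ≈ 0.20

ΔAPC = 0.20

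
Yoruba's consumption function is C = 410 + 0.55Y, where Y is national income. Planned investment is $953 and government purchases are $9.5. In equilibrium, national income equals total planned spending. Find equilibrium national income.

Y = C + I + G = 410 + 0.55Y + 953 + 9.5
Y − 0.55Y = 1372.5
0.45Y = 1372.5, so Y = 1372.5/0.45 = 3050

Y = 3050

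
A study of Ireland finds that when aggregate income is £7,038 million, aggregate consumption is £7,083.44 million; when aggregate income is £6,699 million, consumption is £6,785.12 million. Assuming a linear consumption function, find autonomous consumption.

a = 890

MPC = ΔC/ΔY = (7083.44 − 6785.12)/(7038 − 6699) = 298.32/339 = 0.88
a = C − MPC·Y = 6785.12 − 0.88(6699) = 6785.12 − 5895.12 = 890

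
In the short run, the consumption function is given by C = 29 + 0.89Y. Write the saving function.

S = Y − C = Y − (29 + 0.89Y) = -29 + (1 − 0.89)Y

S = -29 + 0.11Y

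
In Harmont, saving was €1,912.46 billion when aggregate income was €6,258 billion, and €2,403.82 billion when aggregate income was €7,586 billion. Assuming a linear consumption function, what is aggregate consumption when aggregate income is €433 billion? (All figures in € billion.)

MPS = ΔS/ΔY = (2403.82 − 1912.46)/(7586 − 6258) = 491.36/1328 = 0.37
MPC = 1 − MPS = 0.63
Autonomous saving = 1912.46 − 0.37(6258) = -403, so a = 403
C = 403 + 0.63(433) = 403 + 272.79 = 675.79

C = 675.79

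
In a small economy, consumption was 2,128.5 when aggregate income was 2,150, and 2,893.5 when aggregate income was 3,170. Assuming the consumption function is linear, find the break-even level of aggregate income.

MPC = (2893.5 − 2128.5)/(3170 − 2150) = 765/1020 = 0.75
a = 2128.5 − 0.75(2150) = 2128.5 − 1612.5 = 516
Break-even: Y = a/(1−MPC) = 516/0.25 = 2064

Y = 2064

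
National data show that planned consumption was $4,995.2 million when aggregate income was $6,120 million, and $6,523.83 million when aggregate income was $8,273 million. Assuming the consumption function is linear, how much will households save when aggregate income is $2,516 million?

MPC = (6523.83 − 4995.2)/(8273 − 6120) = 1528.63/2153 = 0.71
a = 4995.2 − 0.71(6120) = 4995.2 − 4345.2 = 650
C = 650 + 0.71(2516) = 2436.36
S = 2516 − 2436.36 = 79.64

S = 79.64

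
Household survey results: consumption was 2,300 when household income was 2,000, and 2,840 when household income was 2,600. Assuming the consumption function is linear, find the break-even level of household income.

Y = 5000

MPC = (2840 − 2300)/(2600 − 2000) = 540/600 = 0.9
a = 2300 − 0.9(2000) = 2300 − 1800 = 500
Break-even: Y = a/(1−MPC) = 500/0.1 = 5000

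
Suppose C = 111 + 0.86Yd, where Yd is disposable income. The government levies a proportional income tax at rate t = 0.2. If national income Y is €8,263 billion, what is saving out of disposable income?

S = 814.456

Yd = (1 − 0.2)(8263) = 0.8(8263) = 6610.4
C = 111 + 0.86(6610.4) = 111 + 5684.944 = 5795.944
S = Yd − C = 6610.4 − 5795.944 = 814.456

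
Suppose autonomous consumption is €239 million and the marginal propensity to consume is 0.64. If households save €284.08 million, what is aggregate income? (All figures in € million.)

S = Y − C = -239 + 0.36Y
-239 + 0.36Y = 284.08, so 0.36Y = 523.08 and Y = 1453

Y = 1453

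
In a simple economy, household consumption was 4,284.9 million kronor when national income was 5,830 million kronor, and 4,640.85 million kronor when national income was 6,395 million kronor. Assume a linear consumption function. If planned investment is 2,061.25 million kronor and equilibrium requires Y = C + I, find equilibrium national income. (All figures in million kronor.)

Y = 7225

MPC = (4640.85 − 4284.9)/(6395 − 5830) = 355.95/565 = 0.63
a = 4284.9 − 0.63(5830) = 612
Equilibrium: Y = 612 + 0.63Y + 2061.25
0.37Y = 2673.25, so Y = 2673.25/0.37 = 7225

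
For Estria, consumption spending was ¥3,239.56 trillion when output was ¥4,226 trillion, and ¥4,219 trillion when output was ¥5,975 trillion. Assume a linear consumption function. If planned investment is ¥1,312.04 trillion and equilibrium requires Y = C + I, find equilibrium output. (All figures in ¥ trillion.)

Y = 4966

MPC = (4219 − 3239.56)/(5975 − 4226) = 979.44/1749 = 0.56
a = 3239.56 − 0.56(4226) = 873
Equilibrium: Y = 873 + 0.56Y + 1312.04
0.44Y = 2185.04, so Y = 2185.04/0.44 = 4966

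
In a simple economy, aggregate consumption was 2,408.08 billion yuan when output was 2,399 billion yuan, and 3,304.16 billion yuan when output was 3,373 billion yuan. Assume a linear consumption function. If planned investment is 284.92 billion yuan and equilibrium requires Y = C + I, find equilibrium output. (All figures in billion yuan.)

Y = 6074

MPC = (3304.16 − 2408.08)/(3373 − 2399) = 896.08/974 = 0.92
a = 2408.08 − 0.92(2399) = 201
Equilibrium: Y = 201 + 0.92Y + 284.92
0.08Y = 485.92, so Y = 485.92/0.08 = 6074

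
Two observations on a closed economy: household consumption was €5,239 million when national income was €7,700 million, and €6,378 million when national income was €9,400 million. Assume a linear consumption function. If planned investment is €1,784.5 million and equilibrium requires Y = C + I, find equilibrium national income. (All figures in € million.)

MPC = (6378 − 5239)/(9400 − 7700) = 1139/1700 = 0.67
a = 5239 − 0.67(7700) = 80
Equilibrium: Y = 80 + 0.67Y + 1784.5
0.33Y = 1864.5, so Y = 1864.5/0.33 = 5650

Y = 5650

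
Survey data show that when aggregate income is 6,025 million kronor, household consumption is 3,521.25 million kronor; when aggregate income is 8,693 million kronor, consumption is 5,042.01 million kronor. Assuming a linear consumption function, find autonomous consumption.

MPC = ΔC/ΔY = (5042.01 − 3521.25)/(8693 − 6025) = 1520.76/2668 = 0.57
a = C − MPC·Y = 3521.25 − 0.57(6025) = 3521.25 − 3434.25 = 87

a = 87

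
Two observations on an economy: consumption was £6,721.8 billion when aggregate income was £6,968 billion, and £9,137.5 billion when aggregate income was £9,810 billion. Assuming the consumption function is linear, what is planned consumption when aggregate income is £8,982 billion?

MPC = (9137.5 − 6721.8)/(9810 − 6968) = 2415.7/2842 = 0.85
a = 6721.8 − 0.85(6968) = 6721.8 − 5922.8 = 799
C = 799 + 0.85(8982) = 799 + 7634.7 = 8433.7

C = 8433.7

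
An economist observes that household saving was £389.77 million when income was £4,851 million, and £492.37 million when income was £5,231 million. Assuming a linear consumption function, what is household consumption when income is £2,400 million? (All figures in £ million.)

C = 2672

MPS = ΔS/ΔY = (492.37 − 389.77)/(5231 − 4851) = 102.6/380 = 0.27
MPC = 1 − MPS = 0.73
Autonomous saving = 389.77 − 0.27(4851) = -920, so a = 920
C = 920 + 0.73(2400) = 920 + 1752 = 2672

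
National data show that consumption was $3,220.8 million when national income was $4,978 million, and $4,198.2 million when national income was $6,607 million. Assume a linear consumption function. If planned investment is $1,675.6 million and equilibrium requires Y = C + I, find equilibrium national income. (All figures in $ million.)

MPC = (4198.2 − 3220.8)/(6607 − 4978) = 977.4/1629 = 0.6
a = 3220.8 − 0.6(4978) = 234
Equilibrium: Y = 234 + 0.6Y + 1675.6
0.4Y = 1909.6, so Y = 1909.6/0.4 = 4774

Y = 4774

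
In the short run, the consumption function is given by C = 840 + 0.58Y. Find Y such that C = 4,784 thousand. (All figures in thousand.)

840 + 0.58Y = 4784
0.58Y = 3944, so Y = 3944/0.58 = 6800

Y = 6800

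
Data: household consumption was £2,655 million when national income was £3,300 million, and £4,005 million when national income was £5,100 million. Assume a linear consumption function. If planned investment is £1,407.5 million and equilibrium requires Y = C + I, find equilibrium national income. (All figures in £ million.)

Y = 6350

MPC = (4005 − 2655)/(5100 − 3300) = 1350/1800 = 0.75
a = 2655 − 0.75(3300) = 180
Equilibrium: Y = 180 + 0.75Y + 1407.5
0.25Y = 1587.5, so Y = 1587.5/0.25 = 6350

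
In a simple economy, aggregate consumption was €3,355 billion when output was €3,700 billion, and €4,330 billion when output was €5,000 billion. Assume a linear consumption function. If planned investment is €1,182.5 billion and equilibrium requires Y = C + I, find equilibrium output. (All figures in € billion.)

Y = 7050

MPC = (4330 − 3355)/(5000 − 3700) = 975/1300 = 0.75
a = 3355 − 0.75(3700) = 580
Equilibrium: Y = 580 + 0.75Y + 1182.5
0.25Y = 1762.5, so Y = 1762.5/0.25 = 7050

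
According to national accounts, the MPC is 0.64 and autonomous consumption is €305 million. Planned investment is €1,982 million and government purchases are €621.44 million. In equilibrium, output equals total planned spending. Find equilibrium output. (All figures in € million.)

Y = C + I + G = 305 + 0.64Y + 1982 + 621.44
Y − 0.64Y = 2908.44
0.36Y = 2908.44, so Y = 2908.44/0.36 = 8079

Y = 8079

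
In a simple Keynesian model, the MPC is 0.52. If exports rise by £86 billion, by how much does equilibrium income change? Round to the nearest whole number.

ΔY ≈ 179

The multiplier is 1/(1 − MPC) = 1/0.48.
ΔY = 86/0.48 = 179.17 ≈ 179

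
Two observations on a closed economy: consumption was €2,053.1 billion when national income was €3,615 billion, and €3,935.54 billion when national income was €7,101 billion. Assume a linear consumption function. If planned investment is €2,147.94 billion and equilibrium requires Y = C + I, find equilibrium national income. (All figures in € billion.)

Y = 4889

MPC = (3935.54 − 2053.1)/(7101 − 3615) = 1882.44/3486 = 0.54
a = 2053.1 − 0.54(3615) = 101
Equilibrium: Y = 101 + 0.54Y + 2147.94
0.46Y = 2248.94, so Y = 2248.94/0.46 = 4889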